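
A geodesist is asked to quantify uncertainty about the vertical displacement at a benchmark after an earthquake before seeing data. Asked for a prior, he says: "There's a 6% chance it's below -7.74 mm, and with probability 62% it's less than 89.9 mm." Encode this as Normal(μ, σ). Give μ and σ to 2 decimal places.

The p-quantile of Normal(μ,σ) is μ + z_p·σ, with z_{0.06} = -1.555 and z_{0.62} = 0.3055.
Eliminate σ: μ = (z₂·x₁ − z₁·x₂)/(z₂ − z₁) = (0.3055·-7.74 − (-1.555)·89.9)/1.86 = 73.87.
Then σ = (x₂ − x₁)/(z₂ − z₁) = (89.9 − -7.74)/1.86 = 52.49.

μ = 73.87, σ = 52.49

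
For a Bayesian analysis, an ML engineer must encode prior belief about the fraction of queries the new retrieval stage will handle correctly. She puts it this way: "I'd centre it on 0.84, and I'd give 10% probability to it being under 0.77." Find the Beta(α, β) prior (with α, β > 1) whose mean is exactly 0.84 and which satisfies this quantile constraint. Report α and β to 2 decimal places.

With mean 0.84 fixed, write α = 0.84s, β = 0.16s where s = α+β.
Need P(θ < 0.77) = 0.1 under Beta(0.84s, 0.16s). Normal approximation: (q−m)/√(m(1−m)/s) ≈ z_{0.1} = -1.28, so s ≈ 0.84·0.16·(-1.28)²/(0.77−0.84)² = 45.0.
At s = 45.0: P(θ<0.77) ≈ 0.106. Adjusting to match 0.1 gives s ≈ 47.97.
So α = 0.84·47.97 ≈ 40.29, β = 0.16·47.97 ≈ 7.67.

α ≈ 40.29, β ≈ 7.67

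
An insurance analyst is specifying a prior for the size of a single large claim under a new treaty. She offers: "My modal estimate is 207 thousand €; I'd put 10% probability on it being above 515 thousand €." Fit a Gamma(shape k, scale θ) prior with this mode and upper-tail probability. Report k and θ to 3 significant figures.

Gamma(k,θ) with k>1 has mode (k−1)θ, so θ = 207/(k−1).
Need P(X < 515) = 0.9 with θ tied to k this way. Start at k = 2, θ = 207: P(X<515) ≈ 0.710.
Too low — raise k to concentrate. Iterating converges to k ≈ 3.31.
Then θ = 207/(3.31−1) ≈ 89.5.

k ≈ 3.31, θ ≈ 89.5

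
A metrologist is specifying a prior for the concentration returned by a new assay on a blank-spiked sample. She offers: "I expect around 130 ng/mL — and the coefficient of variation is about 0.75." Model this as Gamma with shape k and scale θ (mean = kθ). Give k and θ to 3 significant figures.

For Gamma(k, scale θ): mean = kθ, variance = kθ², so CV = 1/√k.
CV = 0.75, hence k = 1/CV² = 1.78.
Then θ = mean/k = 130/1.78 = 73.1.

k ≈ 1.78, θ ≈ 73.1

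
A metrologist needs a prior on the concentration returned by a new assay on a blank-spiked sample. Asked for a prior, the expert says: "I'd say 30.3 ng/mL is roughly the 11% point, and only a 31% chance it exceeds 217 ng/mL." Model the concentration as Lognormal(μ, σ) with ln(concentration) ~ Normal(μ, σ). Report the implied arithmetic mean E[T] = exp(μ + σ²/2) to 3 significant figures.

If T ~ Lognormal(μ,σ) then ln T ~ Normal(μ,σ), so the p-quantile of ln T is μ + z_p·σ.
ln(30.3) = 3.411 and ln(217) = 5.38; z_{0.11} = -1.227, z_{0.69} = 0.4959.
σ = (5.38 − 3.411)/(0.4959 − (-1.227)) = 1.143.
μ = 3.411 − (-1.227)·1.143 = 4.813.
E[T] = exp(μ + σ²/2) = exp(4.813 + 0.6533) = 237 ng/mL.

E[T] ≈ 237 ng/mL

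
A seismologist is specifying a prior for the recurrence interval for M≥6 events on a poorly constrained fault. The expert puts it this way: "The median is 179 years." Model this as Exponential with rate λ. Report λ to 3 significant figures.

λ ≈ 0.00387

Exponential median = ln 2 / λ, so λ = ln 2 / 179.0 = 0.00387.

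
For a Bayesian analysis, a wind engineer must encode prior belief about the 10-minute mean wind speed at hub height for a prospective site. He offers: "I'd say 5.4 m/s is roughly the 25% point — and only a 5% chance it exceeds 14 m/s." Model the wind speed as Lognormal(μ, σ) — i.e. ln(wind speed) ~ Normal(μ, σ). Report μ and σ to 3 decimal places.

If T ~ Lognormal(μ,σ) then ln T ~ Normal(μ,σ), so the p-quantile of ln T is μ + z_p·σ.
ln(5.4) = 1.686 and ln(14) = 2.639; z_{0.25} = -0.6745, z_{0.95} = 1.645.
σ = (2.639 − 1.686)/(1.645 − (-0.6745)) = 0.411.
μ = 1.686 − (-0.6745)·0.411 = 1.963.

μ ≈ 1.963, σ ≈ 0.411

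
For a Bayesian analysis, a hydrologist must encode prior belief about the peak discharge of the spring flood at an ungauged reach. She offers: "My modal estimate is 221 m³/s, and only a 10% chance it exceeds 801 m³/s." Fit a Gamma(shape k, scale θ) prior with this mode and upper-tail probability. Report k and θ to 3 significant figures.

Gamma(k,θ) with k>1 has mode (k−1)θ, so θ = 221/(k−1).
Need P(X < 801) = 0.9 with θ tied to k this way. Start at k = 2, θ = 221: P(X<801) ≈ 0.877.
Too low — raise k to concentrate. Iterating converges to k ≈ 2.12.
Then θ = 221/(2.12−1) ≈ 197.

k ≈ 2.12, θ ≈ 197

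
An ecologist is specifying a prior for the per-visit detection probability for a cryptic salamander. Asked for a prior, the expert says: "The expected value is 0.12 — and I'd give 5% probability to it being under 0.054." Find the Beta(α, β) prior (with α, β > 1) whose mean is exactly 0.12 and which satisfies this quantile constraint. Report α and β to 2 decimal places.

With mean 0.12 fixed, write α = 0.12s, β = 0.88s where s = α+β.
Need P(θ < 0.054) = 0.05 under Beta(0.12s, 0.88s). Normal approximation: (q−m)/√(m(1−m)/s) ≈ z_{0.05} = -1.64, so s ≈ 0.12·0.88·(-1.64)²/(0.054−0.12)² = 65.6.
At s = 65.6: P(θ<0.054) ≈ 0.026. Adjusting to match 0.05 gives s ≈ 48.72.
So α = 0.12·48.72 ≈ 5.85, β = 0.88·48.72 ≈ 42.88.

α ≈ 5.85, β ≈ 42.88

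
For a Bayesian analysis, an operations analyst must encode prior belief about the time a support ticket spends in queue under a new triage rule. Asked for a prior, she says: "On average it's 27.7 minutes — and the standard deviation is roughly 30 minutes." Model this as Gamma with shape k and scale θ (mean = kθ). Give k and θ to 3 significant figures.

For Gamma(k, scale θ): mean = kθ, variance = kθ², so CV = 1/√k.
CV = SD/mean = 30/27.7 = 1.083, hence k = 1/CV² = 0.853.
Then θ = mean/k = 27.7/0.853 = 32.5.

k ≈ 0.853, θ ≈ 32.5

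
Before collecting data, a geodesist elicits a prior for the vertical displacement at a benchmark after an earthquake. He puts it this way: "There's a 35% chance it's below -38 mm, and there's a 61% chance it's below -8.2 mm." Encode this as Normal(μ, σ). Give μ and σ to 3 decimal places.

For Normal(μ,σ), the p-quantile is μ + z_p·σ. Here z_{0.35} = -0.3853, z_{0.61} = 0.2793.
So -38 = μ − 0.3853σ and -8.2 = μ + 0.2793σ.
Subtracting: σ = (-8.2 − -38)/(0.2793 − (-0.3853)) = 44.836.
Then μ = -38 − (-0.3853)·44.836 = -20.724.

μ = -20.724, σ = 44.836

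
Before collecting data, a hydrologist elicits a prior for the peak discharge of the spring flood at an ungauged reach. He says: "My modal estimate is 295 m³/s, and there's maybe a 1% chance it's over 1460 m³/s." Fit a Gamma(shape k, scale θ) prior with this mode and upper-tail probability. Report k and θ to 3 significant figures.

Gamma(k,θ) with k>1 has mode (k−1)θ, so θ = 295/(k−1).
Need P(X < 1460) = 0.99 with θ tied to k this way. Start at k = 2, θ = 295: P(X<1460) ≈ 0.958.
Too low — raise k to concentrate. Iterating converges to k ≈ 2.54.
Then θ = 295/(2.54−1) ≈ 192.

k ≈ 2.54, θ ≈ 192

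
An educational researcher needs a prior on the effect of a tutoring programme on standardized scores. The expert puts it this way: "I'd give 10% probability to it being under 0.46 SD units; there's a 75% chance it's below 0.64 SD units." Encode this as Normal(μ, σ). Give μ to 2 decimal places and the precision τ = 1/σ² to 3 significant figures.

For Normal(μ,σ), the p-quantile is μ + z_p·σ. Here z_{0.1} = -1.282, z_{0.75} = 0.6745.
So 0.46 = μ − 1.282σ and 0.64 = μ + 0.6745σ.
Subtracting: σ = (0.64 − 0.46)/(0.6745 − (-1.282)) = 0.09.
Then μ = 0.46 − (-1.282)·0.09 = 0.58.
Precision τ = 1/σ² = 1/0.09202² = 118.

μ = 0.58, τ = 118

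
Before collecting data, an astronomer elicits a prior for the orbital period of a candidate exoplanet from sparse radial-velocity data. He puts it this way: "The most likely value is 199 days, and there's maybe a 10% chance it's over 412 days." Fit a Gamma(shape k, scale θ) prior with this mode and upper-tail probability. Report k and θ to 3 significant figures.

k ≈ 4.63, θ ≈ 54.9

Gamma(k,θ) with k>1 has mode (k−1)θ, so θ = 199/(k−1).
Need P(X < 412) = 0.9 with θ tied to k this way. Start at k = 2, θ = 199: P(X<412) ≈ 0.613.
Too low — raise k to concentrate. Iterating converges to k ≈ 4.63.
Then θ = 199/(4.63−1) ≈ 54.9.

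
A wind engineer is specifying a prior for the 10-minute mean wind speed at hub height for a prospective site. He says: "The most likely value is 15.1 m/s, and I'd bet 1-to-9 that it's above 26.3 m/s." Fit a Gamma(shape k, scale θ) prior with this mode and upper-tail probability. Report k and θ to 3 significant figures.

k ≈ 7.16, θ ≈ 2.45

Gamma(k,θ) with k>1 has mode (k−1)θ, so θ = 15.1/(k−1).
Need P(X < 26.3) = 0.9 with θ tied to k this way. Start at k = 2, θ = 15.1: P(X<26.3) ≈ 0.520.
Too low — raise k to concentrate. Iterating converges to k ≈ 7.16.
Then θ = 15.1/(7.16−1) ≈ 2.45.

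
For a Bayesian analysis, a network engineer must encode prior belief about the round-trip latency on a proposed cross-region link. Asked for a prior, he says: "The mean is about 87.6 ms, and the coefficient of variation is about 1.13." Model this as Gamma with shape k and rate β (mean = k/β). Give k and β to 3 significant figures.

k ≈ 0.783, β ≈ 0.00894

For Gamma(k, rate β): mean = k/β, variance = k/β², so CV = 1/√k.
CV = 1.13, hence k = 1/CV² = 0.783.
Then β = k/mean = 0.783/87.6 = 0.00894.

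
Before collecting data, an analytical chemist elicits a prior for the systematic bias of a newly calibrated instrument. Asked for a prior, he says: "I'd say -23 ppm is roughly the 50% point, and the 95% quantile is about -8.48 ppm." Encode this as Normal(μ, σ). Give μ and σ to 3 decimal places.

For Normal(μ,σ), the p-quantile is μ + z_p·σ. Here z_{0.5} = 0, z_{0.95} = 1.645.
So -23 = μ + 0σ and -8.48 = μ + 1.645σ.
Subtracting: σ = (-8.48 − -23)/(1.645 − (0)) = 8.828.
Then μ = -23 − (0)·8.828 = -23.000.

μ = -23.000, σ = 8.828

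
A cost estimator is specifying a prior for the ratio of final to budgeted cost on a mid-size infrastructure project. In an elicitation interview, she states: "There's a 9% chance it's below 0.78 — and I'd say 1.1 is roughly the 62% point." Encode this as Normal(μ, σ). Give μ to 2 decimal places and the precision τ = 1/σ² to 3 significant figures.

μ = 1.04, τ = 26.5

For Normal(μ,σ), the p-quantile is μ + z_p·σ. Here z_{0.09} = -1.341, z_{0.62} = 0.3055.
So 0.78 = μ − 1.341σ and 1.1 = μ + 0.3055σ.
Subtracting: σ = (1.1 − 0.78)/(0.3055 − (-1.341)) = 0.19.
Then μ = 0.78 − (-1.341)·0.19 = 1.04.
Precision τ = 1/σ² = 1/0.1944² = 26.5.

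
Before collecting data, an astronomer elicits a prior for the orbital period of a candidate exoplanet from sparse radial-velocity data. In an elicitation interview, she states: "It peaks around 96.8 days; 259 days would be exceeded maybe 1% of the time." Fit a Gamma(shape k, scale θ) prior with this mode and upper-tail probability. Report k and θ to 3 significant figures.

k ≈ 5.77, θ ≈ 20.3

Gamma(k,θ) with k>1 has mode (k−1)θ, so θ = 96.8/(k−1).
Need P(X < 259) = 0.99 with θ tied to k this way. Start at k = 2, θ = 96.8: P(X<259) ≈ 0.747.
Too low — raise k to concentrate. Iterating converges to k ≈ 5.77.
Then θ = 96.8/(5.77−1) ≈ 20.3.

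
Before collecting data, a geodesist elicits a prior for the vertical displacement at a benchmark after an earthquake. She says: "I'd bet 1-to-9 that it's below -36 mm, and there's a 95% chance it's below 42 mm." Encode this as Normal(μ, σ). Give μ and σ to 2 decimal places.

μ = -1.84, σ = 26.65

The p-quantile of Normal(μ,σ) is μ + z_p·σ, with z_{0.1} = -1.282 and z_{0.95} = 1.645.
Eliminate σ: μ = (z₂·x₁ − z₁·x₂)/(z₂ − z₁) = (1.645·-36 − (-1.282)·42)/2.926 = -1.84.
Then σ = (x₂ − x₁)/(z₂ − z₁) = (42 − -36)/2.926 = 26.65.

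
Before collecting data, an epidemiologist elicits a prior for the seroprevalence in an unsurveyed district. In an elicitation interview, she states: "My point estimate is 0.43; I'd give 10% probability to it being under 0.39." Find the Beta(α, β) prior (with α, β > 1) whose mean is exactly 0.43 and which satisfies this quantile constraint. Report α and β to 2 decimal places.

With mean 0.43 fixed, write α = 0.43s, β = 0.57s where s = α+β.
Need P(θ < 0.39) = 0.1 under Beta(0.43s, 0.57s). Normal approximation: (q−m)/√(m(1−m)/s) ≈ z_{0.1} = -1.28, so s ≈ 0.43·0.57·(-1.28)²/(0.39−0.43)² = 251.6.
At s = 251.6: P(θ<0.39) ≈ 0.099. Adjusting to match 0.1 gives s ≈ 249.73.
So α = 0.43·249.73 ≈ 107.39, β = 0.57·249.73 ≈ 142.35.

α ≈ 107.39, β ≈ 142.35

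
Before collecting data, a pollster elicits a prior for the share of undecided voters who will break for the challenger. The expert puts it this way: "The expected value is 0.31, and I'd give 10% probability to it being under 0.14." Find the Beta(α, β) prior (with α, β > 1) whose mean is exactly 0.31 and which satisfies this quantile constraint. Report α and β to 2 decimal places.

With mean 0.31 fixed, write α = 0.31s, β = 0.69s where s = α+β.
Need P(θ < 0.14) = 0.1 under Beta(0.31s, 0.69s). Normal approximation: (q−m)/√(m(1−m)/s) ≈ z_{0.1} = -1.28, so s ≈ 0.31·0.69·(-1.28)²/(0.14−0.31)² = 12.2.
At s = 12.2: P(θ<0.14) ≈ 0.080. Adjusting to match 0.1 gives s ≈ 10.40.
So α = 0.31·10.40 ≈ 3.22, β = 0.69·10.40 ≈ 7.17.

α ≈ 3.22, β ≈ 7.17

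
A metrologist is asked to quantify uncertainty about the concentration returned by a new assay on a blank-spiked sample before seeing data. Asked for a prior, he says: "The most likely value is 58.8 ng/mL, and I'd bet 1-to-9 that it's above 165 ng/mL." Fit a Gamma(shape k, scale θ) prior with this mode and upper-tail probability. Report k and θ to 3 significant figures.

k ≈ 2.79, θ ≈ 32.8

Gamma(k,θ) with k>1 has mode (k−1)θ, so θ = 58.8/(k−1).
Need P(X < 165) = 0.9 with θ tied to k this way. Start at k = 2, θ = 58.8: P(X<165) ≈ 0.770.
Too low — raise k to concentrate. Iterating converges to k ≈ 2.79.
Then θ = 58.8/(2.79−1) ≈ 32.8.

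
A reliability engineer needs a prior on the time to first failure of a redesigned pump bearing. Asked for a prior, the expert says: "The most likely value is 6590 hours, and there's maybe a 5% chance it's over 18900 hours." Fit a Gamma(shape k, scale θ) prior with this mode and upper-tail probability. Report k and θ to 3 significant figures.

Gamma(k,θ) with k>1 has mode (k−1)θ, so θ = 6590/(k−1).
Need P(X < 18900) = 0.95 with θ tied to k this way. Start at k = 2, θ = 6590: P(X<18900) ≈ 0.780.
Too low — raise k to concentrate. Iterating converges to k ≈ 3.4.
Then θ = 6590/(3.4−1) ≈ 2740.

k ≈ 3.4, θ ≈ 2740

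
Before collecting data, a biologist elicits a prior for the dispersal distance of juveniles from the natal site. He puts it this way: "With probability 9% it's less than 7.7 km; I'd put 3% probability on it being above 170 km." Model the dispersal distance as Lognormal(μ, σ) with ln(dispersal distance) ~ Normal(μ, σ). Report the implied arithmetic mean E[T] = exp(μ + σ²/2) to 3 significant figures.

E[T] ≈ 44.3 km

If T ~ Lognormal(μ,σ) then ln T ~ Normal(μ,σ), so the p-quantile of ln T is μ + z_p·σ.
ln(7.7) = 2.041 and ln(170) = 5.136; z_{0.09} = -1.341, z_{0.97} = 1.881.
σ = (5.136 − 2.041)/(1.881 − (-1.341)) = 0.961.
μ = 2.041 − (-1.341)·0.961 = 3.329.
E[T] = exp(μ + σ²/2) = exp(3.329 + 0.4614) = 44.3 km.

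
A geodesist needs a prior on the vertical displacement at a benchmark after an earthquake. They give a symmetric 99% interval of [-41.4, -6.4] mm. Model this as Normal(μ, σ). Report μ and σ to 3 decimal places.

A symmetric 99% interval runs μ ± z·σ with z = 2.576.
Half-width = 17.5, so σ = 17.5/2.576 = 6.794.
μ is the interval midpoint, -23.900.

μ = -23.900, σ = 6.794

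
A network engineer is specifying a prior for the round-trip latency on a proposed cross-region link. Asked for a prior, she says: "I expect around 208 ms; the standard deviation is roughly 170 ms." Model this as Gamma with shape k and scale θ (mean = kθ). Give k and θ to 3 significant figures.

For Gamma(k, scale θ): mean = kθ, variance = kθ², so CV = 1/√k.
CV = SD/mean = 170/208 = 0.8173, hence k = 1/CV² = 1.5.
Then θ = mean/k = 208/1.5 = 139.

k ≈ 1.5, θ ≈ 139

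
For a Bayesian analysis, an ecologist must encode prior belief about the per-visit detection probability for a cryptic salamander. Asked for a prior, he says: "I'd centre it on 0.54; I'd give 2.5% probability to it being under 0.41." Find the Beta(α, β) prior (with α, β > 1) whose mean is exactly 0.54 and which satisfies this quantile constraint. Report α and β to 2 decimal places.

With mean 0.54 fixed, write α = 0.54s, β = 0.46s where s = α+β.
Need P(θ < 0.41) = 0.025 under Beta(0.54s, 0.46s). Normal approximation: (q−m)/√(m(1−m)/s) ≈ z_{0.025} = -1.96, so s ≈ 0.54·0.46·(-1.96)²/(0.41−0.54)² = 56.5.
At s = 56.5: P(θ<0.41) ≈ 0.025. Adjusting to match 0.025 gives s ≈ 56.20.
So α = 0.54·56.20 ≈ 30.35, β = 0.46·56.20 ≈ 25.85.

α ≈ 30.35, β ≈ 25.85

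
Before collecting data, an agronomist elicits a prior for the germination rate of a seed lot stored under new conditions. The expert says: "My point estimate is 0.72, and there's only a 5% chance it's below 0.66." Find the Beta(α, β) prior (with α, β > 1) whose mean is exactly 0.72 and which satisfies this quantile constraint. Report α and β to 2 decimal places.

With mean 0.72 fixed, write α = 0.72s, β = 0.28s where s = α+β.
Need P(θ < 0.66) = 0.05 under Beta(0.72s, 0.28s). Normal approximation: (q−m)/√(m(1−m)/s) ≈ z_{0.05} = -1.64, so s ≈ 0.72·0.28·(-1.64)²/(0.66−0.72)² = 151.5.
At s = 151.5: P(θ<0.66) ≈ 0.054. Adjusting to match 0.05 gives s ≈ 158.73.
So α = 0.72·158.73 ≈ 114.29, β = 0.28·158.73 ≈ 44.45.

α ≈ 114.29, β ≈ 44.45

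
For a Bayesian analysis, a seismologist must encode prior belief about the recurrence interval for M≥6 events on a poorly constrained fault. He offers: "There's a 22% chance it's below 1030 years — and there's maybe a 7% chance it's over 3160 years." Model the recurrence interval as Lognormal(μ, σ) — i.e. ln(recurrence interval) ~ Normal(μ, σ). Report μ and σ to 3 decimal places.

μ ≈ 7.322, σ ≈ 0.499

If T ~ Lognormal(μ,σ) then ln T ~ Normal(μ,σ), so the p-quantile of ln T is μ + z_p·σ.
ln(1030) = 6.937 and ln(3160) = 8.058; z_{0.22} = -0.7722, z_{0.93} = 1.476.
σ = (8.058 − 6.937)/(1.476 − (-0.7722)) = 0.499.
μ = 6.937 − (-0.7722)·0.499 = 7.322.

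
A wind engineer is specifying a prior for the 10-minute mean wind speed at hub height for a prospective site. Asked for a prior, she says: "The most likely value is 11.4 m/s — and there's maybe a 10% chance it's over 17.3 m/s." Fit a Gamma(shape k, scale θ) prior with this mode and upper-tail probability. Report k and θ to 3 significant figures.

k ≈ 11.7, θ ≈ 1.06

Gamma(k,θ) with k>1 has mode (k−1)θ, so θ = 11.4/(k−1).
Need P(X < 17.3) = 0.9 with θ tied to k this way. Start at k = 2, θ = 11.4: P(X<17.3) ≈ 0.448.
Too low — raise k to concentrate. Iterating converges to k ≈ 11.7.
Then θ = 11.4/(11.7−1) ≈ 1.06.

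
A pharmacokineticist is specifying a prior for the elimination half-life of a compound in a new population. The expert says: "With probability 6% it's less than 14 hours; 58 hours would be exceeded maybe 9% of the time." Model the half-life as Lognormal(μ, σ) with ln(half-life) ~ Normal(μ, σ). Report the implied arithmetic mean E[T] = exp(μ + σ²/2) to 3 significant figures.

If T ~ Lognormal(μ,σ) then ln T ~ Normal(μ,σ), so the p-quantile of ln T is μ + z_p·σ.
ln(14) = 2.639 and ln(58) = 4.06; z_{0.06} = -1.555, z_{0.91} = 1.341.
σ = (4.06 − 2.639)/(1.341 − (-1.555)) = 0.491.
μ = 2.639 − (-1.555)·0.491 = 3.402.
E[T] = exp(μ + σ²/2) = exp(3.402 + 0.1205) = 33.9 hours.

E[T] ≈ 33.9 hours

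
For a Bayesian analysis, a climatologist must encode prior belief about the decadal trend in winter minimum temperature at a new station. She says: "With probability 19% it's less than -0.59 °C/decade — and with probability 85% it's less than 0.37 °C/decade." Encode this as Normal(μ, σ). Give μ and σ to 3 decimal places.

The p-quantile of Normal(μ,σ) is μ + z_p·σ, with z_{0.19} = -0.8779 and z_{0.85} = 1.036.
Eliminate σ: μ = (z₂·x₁ − z₁·x₂)/(z₂ − z₁) = (1.036·-0.59 − (-0.8779)·0.37)/1.914 = -0.150.
Then σ = (x₂ − x₁)/(z₂ − z₁) = (0.37 − -0.59)/1.914 = 0.501.

μ = -0.150, σ = 0.501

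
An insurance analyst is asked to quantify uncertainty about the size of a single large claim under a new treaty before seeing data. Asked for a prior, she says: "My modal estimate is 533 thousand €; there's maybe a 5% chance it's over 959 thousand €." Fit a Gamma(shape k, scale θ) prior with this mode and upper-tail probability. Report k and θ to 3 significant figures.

Gamma(k,θ) with k>1 has mode (k−1)θ, so θ = 533/(k−1).
Need P(X < 959) = 0.95 with θ tied to k this way. Start at k = 2, θ = 533: P(X<959) ≈ 0.537.
Too low — raise k to concentrate. Iterating converges to k ≈ 9.08.
Then θ = 533/(9.08−1) ≈ 66.

k ≈ 9.08, θ ≈ 66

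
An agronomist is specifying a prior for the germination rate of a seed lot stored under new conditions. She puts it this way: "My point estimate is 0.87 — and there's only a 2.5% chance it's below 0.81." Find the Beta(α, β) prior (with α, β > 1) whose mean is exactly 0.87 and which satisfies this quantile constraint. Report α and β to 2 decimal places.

α ≈ 122.77, β ≈ 18.35

With mean 0.87 fixed, write α = 0.87s, β = 0.13s where s = α+β.
Need P(θ < 0.81) = 0.025 under Beta(0.87s, 0.13s). Normal approximation: (q−m)/√(m(1−m)/s) ≈ z_{0.025} = -1.96, so s ≈ 0.87·0.13·(-1.96)²/(0.81−0.87)² = 120.7.
At s = 120.7: P(θ<0.81) ≈ 0.034. Adjusting to match 0.025 gives s ≈ 141.12.
So α = 0.87·141.12 ≈ 122.77, β = 0.13·141.12 ≈ 18.35.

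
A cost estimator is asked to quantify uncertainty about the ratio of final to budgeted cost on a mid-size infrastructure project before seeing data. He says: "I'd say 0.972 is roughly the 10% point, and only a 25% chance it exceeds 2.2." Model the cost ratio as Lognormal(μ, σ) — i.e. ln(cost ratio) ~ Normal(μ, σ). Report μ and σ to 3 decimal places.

If T ~ Lognormal(μ,σ) then ln T ~ Normal(μ,σ), so the p-quantile of ln T is μ + z_p·σ.
ln(0.972) = -0.0284 and ln(2.2) = 0.7885; z_{0.1} = -1.282, z_{0.75} = 0.6745.
σ = (0.7885 − -0.0284)/(0.6745 − (-1.282)) = 0.418.
μ = -0.0284 − (-1.282)·0.418 = 0.507.

μ ≈ 0.507, σ ≈ 0.418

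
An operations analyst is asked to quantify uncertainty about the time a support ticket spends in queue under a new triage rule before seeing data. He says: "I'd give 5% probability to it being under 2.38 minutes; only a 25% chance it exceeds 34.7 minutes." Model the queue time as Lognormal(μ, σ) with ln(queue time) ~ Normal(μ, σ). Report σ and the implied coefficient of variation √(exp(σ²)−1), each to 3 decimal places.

If T ~ Lognormal(μ,σ) then ln T ~ Normal(μ,σ), so the p-quantile of ln T is μ + z_p·σ.
ln(2.38) = 0.8671 and ln(34.7) = 3.547; z_{0.05} = -1.645, z_{0.75} = 0.6745.
σ = (3.547 − 0.8671)/(0.6745 − (-1.645)) = 1.155.
μ = 0.8671 − (-1.645)·1.155 = 2.767.
CV = √(exp(σ²)−1) = √(exp(1.3348)−1) = 1.673.

σ ≈ 1.155, CV ≈ 1.673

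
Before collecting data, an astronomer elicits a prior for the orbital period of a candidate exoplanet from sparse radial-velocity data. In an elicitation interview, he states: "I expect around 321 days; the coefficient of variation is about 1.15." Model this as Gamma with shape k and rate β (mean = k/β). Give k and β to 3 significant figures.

k ≈ 0.756, β ≈ 0.00236

For Gamma(k, rate β): mean = k/β, variance = k/β², so CV = 1/√k.
CV = 1.15, hence k = 1/CV² = 0.756.
Then β = k/mean = 0.756/321 = 0.00236.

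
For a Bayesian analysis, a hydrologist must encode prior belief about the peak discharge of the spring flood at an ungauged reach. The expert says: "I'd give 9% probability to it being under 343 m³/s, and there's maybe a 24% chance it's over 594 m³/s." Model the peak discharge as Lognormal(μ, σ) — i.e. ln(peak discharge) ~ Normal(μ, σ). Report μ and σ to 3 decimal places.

If T ~ Lognormal(μ,σ) then ln T ~ Normal(μ,σ), so the p-quantile of ln T is μ + z_p·σ.
ln(343) = 5.838 and ln(594) = 6.387; z_{0.09} = -1.341, z_{0.76} = 0.7063.
σ = (6.387 − 5.838)/(0.7063 − (-1.341)) = 0.268.
μ = 5.838 − (-1.341)·0.268 = 6.197.

μ ≈ 6.197, σ ≈ 0.268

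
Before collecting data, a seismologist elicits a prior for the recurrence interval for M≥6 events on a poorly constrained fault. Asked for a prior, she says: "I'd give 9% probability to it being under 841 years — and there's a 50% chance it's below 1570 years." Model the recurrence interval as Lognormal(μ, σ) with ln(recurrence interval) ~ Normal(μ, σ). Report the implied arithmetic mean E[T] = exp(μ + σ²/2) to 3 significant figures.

If T ~ Lognormal(μ,σ) then ln T ~ Normal(μ,σ), so the p-quantile of ln T is μ + z_p·σ.
ln(841) = 6.735 and ln(1570) = 7.359; z_{0.09} = -1.341, z_{0.5} = 0.
σ = (7.359 − 6.735)/(0 − (-1.341)) = 0.466.
μ = 6.735 − (-1.341)·0.466 = 7.359.
E[T] = exp(μ + σ²/2) = exp(7.359 + 0.1084) = 1750 years.

E[T] ≈ 1750 years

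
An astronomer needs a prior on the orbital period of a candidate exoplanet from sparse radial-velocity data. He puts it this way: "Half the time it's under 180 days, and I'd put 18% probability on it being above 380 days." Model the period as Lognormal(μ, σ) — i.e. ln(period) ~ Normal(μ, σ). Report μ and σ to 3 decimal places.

If T ~ Lognormal(μ,σ) then ln T ~ Normal(μ,σ), so the p-quantile of ln T is μ + z_p·σ.
ln(180) = 5.193 and ln(380) = 5.94; z_{0.5} = 0, z_{0.82} = 0.9154.
σ = (5.94 − 5.193)/(0.9154 − (0)) = 0.816.
μ = 5.193 − (0)·0.816 = 5.193.

μ ≈ 5.193, σ ≈ 0.816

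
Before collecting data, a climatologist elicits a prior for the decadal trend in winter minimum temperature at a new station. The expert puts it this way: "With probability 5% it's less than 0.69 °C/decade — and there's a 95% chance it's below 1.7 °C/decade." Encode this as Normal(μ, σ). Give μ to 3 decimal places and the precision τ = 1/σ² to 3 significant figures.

μ = 1.195, τ = 10.6

The p-quantile of Normal(μ,σ) is μ + z_p·σ, with z_{0.05} = -1.645 and z_{0.95} = 1.645.
Eliminate σ: μ = (z₂·x₁ − z₁·x₂)/(z₂ − z₁) = (1.645·0.69 − (-1.645)·1.7)/3.29 = 1.195.
Then σ = (x₂ − x₁)/(z₂ − z₁) = (1.7 − 0.69)/3.29 = 0.307.
Precision τ = 1/σ² = 1/0.307² = 10.6.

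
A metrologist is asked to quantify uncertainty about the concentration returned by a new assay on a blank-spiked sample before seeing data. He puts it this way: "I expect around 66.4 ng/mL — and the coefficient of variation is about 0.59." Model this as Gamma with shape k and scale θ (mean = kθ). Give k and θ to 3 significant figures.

k ≈ 2.87, θ ≈ 23.1

For Gamma(k, scale θ): mean = kθ, variance = kθ², so CV = 1/√k.
CV = 0.59, hence k = 1/CV² = 2.87.
Then θ = mean/k = 66.4/2.87 = 23.1.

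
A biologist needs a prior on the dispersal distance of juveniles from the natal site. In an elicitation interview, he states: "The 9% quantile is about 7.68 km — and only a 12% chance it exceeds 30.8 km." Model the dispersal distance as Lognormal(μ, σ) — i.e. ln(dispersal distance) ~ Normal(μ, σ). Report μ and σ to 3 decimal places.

μ ≈ 2.779, σ ≈ 0.552

If T ~ Lognormal(μ,σ) then ln T ~ Normal(μ,σ), so the p-quantile of ln T is μ + z_p·σ.
ln(7.68) = 2.039 and ln(30.8) = 3.428; z_{0.09} = -1.341, z_{0.88} = 1.175.
σ = (3.428 − 2.039)/(1.175 − (-1.341)) = 0.552.
μ = 2.039 − (-1.341)·0.552 = 2.779.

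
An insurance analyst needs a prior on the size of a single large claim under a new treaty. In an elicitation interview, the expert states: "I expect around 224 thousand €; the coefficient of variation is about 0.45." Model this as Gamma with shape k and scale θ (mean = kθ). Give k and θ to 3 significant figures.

k ≈ 4.94, θ ≈ 45.4

For Gamma(k, scale θ): mean = kθ, variance = kθ², so CV = 1/√k.
CV = 0.45, hence k = 1/CV² = 4.94.
Then θ = mean/k = 224/4.94 = 45.4.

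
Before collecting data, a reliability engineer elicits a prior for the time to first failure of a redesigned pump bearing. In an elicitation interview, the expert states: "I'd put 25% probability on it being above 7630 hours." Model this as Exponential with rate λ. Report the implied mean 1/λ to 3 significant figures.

mean ≈ 5500 hours

P(T > 7630.0) = e^(−λ·7630.0) = 0.25, so λ = −ln(0.25)/7630.0 = 0.000182.
Mean = 1/λ = 5500 hours.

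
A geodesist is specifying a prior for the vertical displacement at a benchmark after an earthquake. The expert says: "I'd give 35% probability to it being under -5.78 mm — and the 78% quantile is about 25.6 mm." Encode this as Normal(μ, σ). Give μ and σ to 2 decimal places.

The p-quantile of Normal(μ,σ) is μ + z_p·σ, with z_{0.35} = -0.3853 and z_{0.78} = 0.7722.
Eliminate σ: μ = (z₂·x₁ − z₁·x₂)/(z₂ − z₁) = (0.7722·-5.78 − (-0.3853)·25.6)/1.158 = 4.67.
Then σ = (x₂ − x₁)/(z₂ − z₁) = (25.6 − -5.78)/1.158 = 27.11.

μ = 4.67, σ = 27.11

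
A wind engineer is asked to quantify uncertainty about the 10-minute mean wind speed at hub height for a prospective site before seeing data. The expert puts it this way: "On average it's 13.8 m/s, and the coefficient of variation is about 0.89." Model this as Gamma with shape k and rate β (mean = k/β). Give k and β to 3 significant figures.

For Gamma(k, rate β): mean = k/β, variance = k/β², so CV = 1/√k.
CV = 0.89, hence k = 1/CV² = 1.26.
Then β = k/mean = 1.26/13.8 = 0.0915.

k ≈ 1.26, β ≈ 0.0915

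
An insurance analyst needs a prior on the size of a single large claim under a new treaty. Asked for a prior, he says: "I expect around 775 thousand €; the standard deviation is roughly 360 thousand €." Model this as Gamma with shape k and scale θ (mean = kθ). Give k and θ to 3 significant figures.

For Gamma(k, scale θ): mean = kθ, variance = kθ², so CV = 1/√k.
CV = SD/mean = 360/775 = 0.4645, hence k = 1/CV² = 4.63.
Then θ = mean/k = 775/4.63 = 167.

k ≈ 4.63, θ ≈ 167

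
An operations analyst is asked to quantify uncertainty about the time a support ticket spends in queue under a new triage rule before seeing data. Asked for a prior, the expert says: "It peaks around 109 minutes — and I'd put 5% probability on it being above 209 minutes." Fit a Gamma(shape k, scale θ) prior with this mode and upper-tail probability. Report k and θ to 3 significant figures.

Gamma(k,θ) with k>1 has mode (k−1)θ, so θ = 109/(k−1).
Need P(X < 209) = 0.95 with θ tied to k this way. Start at k = 2, θ = 109: P(X<209) ≈ 0.571.
Too low — raise k to concentrate. Iterating converges to k ≈ 7.56.
Then θ = 109/(7.56−1) ≈ 16.6.

k ≈ 7.56, θ ≈ 16.6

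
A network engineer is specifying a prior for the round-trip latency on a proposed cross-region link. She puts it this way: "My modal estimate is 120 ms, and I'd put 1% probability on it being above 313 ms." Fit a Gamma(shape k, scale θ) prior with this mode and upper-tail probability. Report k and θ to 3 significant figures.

Gamma(k,θ) with k>1 has mode (k−1)θ, so θ = 120/(k−1).
Need P(X < 313) = 0.99 with θ tied to k this way. Start at k = 2, θ = 120: P(X<313) ≈ 0.734.
Too low — raise k to concentrate. Iterating converges to k ≈ 6.06.
Then θ = 120/(6.06−1) ≈ 23.7.

k ≈ 6.06, θ ≈ 23.7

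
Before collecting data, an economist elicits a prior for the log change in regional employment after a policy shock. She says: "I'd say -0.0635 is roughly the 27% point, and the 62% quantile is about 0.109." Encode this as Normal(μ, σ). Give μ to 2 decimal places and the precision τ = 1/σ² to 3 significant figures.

For Normal(μ,σ), the p-quantile is μ + z_p·σ. Here z_{0.27} = -0.6128, z_{0.62} = 0.3055.
So -0.0635 = μ − 0.6128σ and 0.109 = μ + 0.3055σ.
Subtracting: σ = (0.109 − -0.0635)/(0.3055 − (-0.6128)) = 0.19.
Then μ = -0.0635 − (-0.6128)·0.19 = 0.05.
Precision τ = 1/σ² = 1/0.1878² = 28.3.

μ = 0.05, τ = 28.3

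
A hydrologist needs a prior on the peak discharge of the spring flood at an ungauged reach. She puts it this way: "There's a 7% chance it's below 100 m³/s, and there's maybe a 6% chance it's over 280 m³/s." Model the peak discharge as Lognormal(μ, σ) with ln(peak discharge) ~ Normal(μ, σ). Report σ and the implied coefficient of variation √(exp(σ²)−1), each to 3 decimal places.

If T ~ Lognormal(μ,σ) then ln T ~ Normal(μ,σ), so the p-quantile of ln T is μ + z_p·σ.
ln(100) = 4.605 and ln(280) = 5.635; z_{0.07} = -1.476, z_{0.94} = 1.555.
σ = (5.635 − 4.605)/(1.555 − (-1.476)) = 0.340.
μ = 4.605 − (-1.476)·0.340 = 5.107.
CV = √(exp(σ²)−1) = √(exp(0.1154)−1) = 0.350.

σ ≈ 0.340, CV ≈ 0.350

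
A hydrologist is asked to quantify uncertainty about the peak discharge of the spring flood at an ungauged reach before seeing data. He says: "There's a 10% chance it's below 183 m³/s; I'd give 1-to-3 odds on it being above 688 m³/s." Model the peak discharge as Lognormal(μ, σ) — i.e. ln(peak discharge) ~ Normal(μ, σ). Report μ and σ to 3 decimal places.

If T ~ Lognormal(μ,σ) then ln T ~ Normal(μ,σ), so the p-quantile of ln T is μ + z_p·σ.
ln(183) = 5.209 and ln(688) = 6.534; z_{0.1} = -1.282, z_{0.75} = 0.6745.
σ = (6.534 − 5.209)/(0.6745 − (-1.282)) = 0.677.
μ = 5.209 − (-1.282)·0.677 = 6.077.

μ ≈ 6.077, σ ≈ 0.677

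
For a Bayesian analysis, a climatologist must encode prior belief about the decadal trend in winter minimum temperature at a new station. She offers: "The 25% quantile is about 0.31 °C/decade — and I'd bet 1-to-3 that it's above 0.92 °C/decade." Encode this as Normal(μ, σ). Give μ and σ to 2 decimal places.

For Normal(μ,σ), the p-quantile is μ + z_p·σ. Here z_{0.25} = -0.6745, z_{0.75} = 0.6745.
So 0.31 = μ − 0.6745σ and 0.92 = μ + 0.6745σ.
Subtracting: σ = (0.92 − 0.31)/(0.6745 − (-0.6745)) = 0.45.
Then μ = 0.31 − (-0.6745)·0.45 = 0.61.

μ = 0.61, σ = 0.45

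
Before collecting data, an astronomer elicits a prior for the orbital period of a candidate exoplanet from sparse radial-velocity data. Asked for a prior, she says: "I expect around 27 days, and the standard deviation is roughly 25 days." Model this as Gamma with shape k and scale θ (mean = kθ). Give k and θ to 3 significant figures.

k ≈ 1.17, θ ≈ 23.1

For Gamma(k, scale θ): mean = kθ, variance = kθ², so CV = 1/√k.
CV = SD/mean = 25/27 = 0.9259, hence k = 1/CV² = 1.17.
Then θ = mean/k = 27/1.17 = 23.1.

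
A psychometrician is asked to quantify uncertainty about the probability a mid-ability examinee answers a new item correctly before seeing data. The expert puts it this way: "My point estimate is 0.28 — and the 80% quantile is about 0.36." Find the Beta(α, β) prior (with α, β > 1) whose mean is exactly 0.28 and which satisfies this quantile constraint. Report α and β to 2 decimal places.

α ≈ 5.90, β ≈ 15.18

With mean 0.28 fixed, write α = 0.28s, β = 0.72s where s = α+β.
Need P(θ < 0.36) = 0.8 under Beta(0.28s, 0.72s). Normal approximation: (q−m)/√(m(1−m)/s) ≈ z_{0.8} = 0.842, so s ≈ 0.28·0.72·(0.842)²/(0.36−0.28)² = 22.3.
At s = 22.3: P(θ<0.36) ≈ 0.806. Adjusting to match 0.8 gives s ≈ 21.08.
So α = 0.28·21.08 ≈ 5.90, β = 0.72·21.08 ≈ 15.18.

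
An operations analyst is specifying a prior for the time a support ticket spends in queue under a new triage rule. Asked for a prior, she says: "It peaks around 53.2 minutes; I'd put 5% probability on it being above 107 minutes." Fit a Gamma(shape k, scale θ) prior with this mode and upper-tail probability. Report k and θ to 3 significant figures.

Gamma(k,θ) with k>1 has mode (k−1)θ, so θ = 53.2/(k−1).
Need P(X < 107) = 0.95 with θ tied to k this way. Start at k = 2, θ = 53.2: P(X<107) ≈ 0.597.
Too low — raise k to concentrate. Iterating converges to k ≈ 6.67.
Then θ = 53.2/(6.67−1) ≈ 9.38.

k ≈ 6.67, θ ≈ 9.38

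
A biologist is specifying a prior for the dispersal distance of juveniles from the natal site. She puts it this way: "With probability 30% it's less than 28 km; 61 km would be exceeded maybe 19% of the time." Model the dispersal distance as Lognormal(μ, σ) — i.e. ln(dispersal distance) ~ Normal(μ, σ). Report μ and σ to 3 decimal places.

If T ~ Lognormal(μ,σ) then ln T ~ Normal(μ,σ), so the p-quantile of ln T is μ + z_p·σ.
ln(28) = 3.332 and ln(61) = 4.111; z_{0.3} = -0.5244, z_{0.81} = 0.8779.
σ = (4.111 − 3.332)/(0.8779 − (-0.5244)) = 0.555.
μ = 3.332 − (-0.5244)·0.555 = 3.623.

μ ≈ 3.623, σ ≈ 0.555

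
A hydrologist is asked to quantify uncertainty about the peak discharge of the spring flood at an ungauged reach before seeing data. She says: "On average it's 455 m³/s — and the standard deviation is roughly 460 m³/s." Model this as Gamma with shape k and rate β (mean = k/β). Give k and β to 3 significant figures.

For Gamma(k, rate β): mean = k/β, variance = k/β², so CV = 1/√k.
CV = SD/mean = 460/455 = 1.011, hence k = 1/CV² = 0.978.
Then β = k/mean = 0.978/455 = 0.00215.

k ≈ 0.978, β ≈ 0.00215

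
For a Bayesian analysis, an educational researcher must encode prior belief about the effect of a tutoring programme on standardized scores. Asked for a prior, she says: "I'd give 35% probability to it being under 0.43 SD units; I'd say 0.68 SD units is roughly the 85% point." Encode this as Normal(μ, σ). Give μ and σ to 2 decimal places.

μ = 0.50, σ = 0.18

For Normal(μ,σ), the p-quantile is μ + z_p·σ. Here z_{0.35} = -0.3853, z_{0.85} = 1.036.
So 0.43 = μ − 0.3853σ and 0.68 = μ + 1.036σ.
Subtracting: σ = (0.68 − 0.43)/(1.036 − (-0.3853)) = 0.18.
Then μ = 0.43 − (-0.3853)·0.18 = 0.50.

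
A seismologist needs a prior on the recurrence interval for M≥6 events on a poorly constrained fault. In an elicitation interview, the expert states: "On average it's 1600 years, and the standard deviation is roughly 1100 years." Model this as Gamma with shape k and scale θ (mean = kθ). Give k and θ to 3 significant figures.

For Gamma(k, scale θ): mean = kθ, variance = kθ², so CV = 1/√k.
CV = SD/mean = 1100/1600 = 0.6875, hence k = 1/CV² = 2.12.
Then θ = mean/k = 1600/2.12 = 756.

k ≈ 2.12, θ ≈ 756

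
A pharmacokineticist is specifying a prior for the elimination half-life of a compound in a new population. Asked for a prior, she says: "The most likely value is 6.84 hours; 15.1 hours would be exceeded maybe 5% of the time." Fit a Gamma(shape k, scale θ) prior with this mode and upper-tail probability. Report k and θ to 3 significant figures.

k ≈ 5.39, θ ≈ 1.56

Gamma(k,θ) with k>1 has mode (k−1)θ, so θ = 6.84/(k−1).
Need P(X < 15.1) = 0.95 with θ tied to k this way. Start at k = 2, θ = 6.84: P(X<15.1) ≈ 0.647.
Too low — raise k to concentrate. Iterating converges to k ≈ 5.39.
Then θ = 6.84/(5.39−1) ≈ 1.56.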